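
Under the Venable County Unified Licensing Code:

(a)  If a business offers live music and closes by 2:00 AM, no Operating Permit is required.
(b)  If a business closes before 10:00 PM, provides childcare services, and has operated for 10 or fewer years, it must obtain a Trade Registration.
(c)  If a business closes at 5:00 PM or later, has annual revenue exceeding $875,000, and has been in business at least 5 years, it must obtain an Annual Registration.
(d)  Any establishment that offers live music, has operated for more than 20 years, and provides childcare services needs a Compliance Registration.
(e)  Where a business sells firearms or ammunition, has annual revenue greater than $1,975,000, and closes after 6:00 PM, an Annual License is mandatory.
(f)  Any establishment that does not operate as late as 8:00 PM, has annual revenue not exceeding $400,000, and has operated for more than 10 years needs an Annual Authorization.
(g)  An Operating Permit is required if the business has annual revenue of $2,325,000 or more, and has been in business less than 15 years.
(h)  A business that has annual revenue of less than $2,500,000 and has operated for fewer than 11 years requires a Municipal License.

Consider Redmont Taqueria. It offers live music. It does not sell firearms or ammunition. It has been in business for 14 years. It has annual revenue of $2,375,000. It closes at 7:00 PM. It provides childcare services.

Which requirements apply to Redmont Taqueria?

(a) offers live music; closes 7:00 PM, at/before 2:00 AM → exempt from Operating Permit.
(b) closes 7:00 PM, at/before 10:00 PM; provides childcare services; years in business 14 > 10 → Trade Registration not required.
(c) closes 7:00 PM, after 5:00 PM; revenue $2,375,000 > $875,000; years in business 14 ≥ 5 → Annual Registration required.
(d) offers live music; years in business 14 ≤ 20; provides childcare services → Compliance Registration not required.
(e) does not sell firearms or ammunition; revenue $2,375,000 > $1,975,000; closes 7:00 PM, after 6:00 PM → Annual License not required.
(f) closes 7:00 PM, at/before 8:00 PM; revenue $2,375,000 > $400,000; years in business 14 > 10 → Annual Authorization not required.
(g) revenue $2,375,000 ≥ $2,325,000; years in business 14 < 15 → Operating Permit required.
(h) revenue $2,375,000 < $2,500,000; years in business 14 ≥ 11 → Municipal License not required.

Annual Registration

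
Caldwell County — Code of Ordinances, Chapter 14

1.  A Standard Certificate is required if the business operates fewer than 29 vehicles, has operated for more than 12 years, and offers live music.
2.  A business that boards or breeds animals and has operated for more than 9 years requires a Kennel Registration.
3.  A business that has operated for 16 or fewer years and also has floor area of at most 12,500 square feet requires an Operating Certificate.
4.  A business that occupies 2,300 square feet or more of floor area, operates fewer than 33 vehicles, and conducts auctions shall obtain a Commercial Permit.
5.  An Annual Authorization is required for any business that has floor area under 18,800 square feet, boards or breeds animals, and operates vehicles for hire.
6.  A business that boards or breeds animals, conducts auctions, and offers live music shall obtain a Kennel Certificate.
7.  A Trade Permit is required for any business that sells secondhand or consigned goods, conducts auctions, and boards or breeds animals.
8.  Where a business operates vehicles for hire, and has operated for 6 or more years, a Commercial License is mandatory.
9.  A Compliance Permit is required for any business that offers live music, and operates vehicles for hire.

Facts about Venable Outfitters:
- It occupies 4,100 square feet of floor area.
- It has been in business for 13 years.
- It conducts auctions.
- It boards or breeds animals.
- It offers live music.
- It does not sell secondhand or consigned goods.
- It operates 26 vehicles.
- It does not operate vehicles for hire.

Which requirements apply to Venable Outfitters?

1. vehicles 26 < 29; years in business 13 > 12; offers live music → Standard Certificate required.
2. boards or breeds animals; years in business 13 > 9 → Kennel Registration required.
3. years in business 13 ≤ 16; floor area 4,100 square feet ≤ 12,500 square feet → Operating Certificate required.
4. floor area 4,100 square feet ≥ 2,300 square feet; vehicles 26 < 33; conducts auctions → Commercial Permit required.
5. floor area 4,100 square feet < 18,800 square feet; boards or breeds animals; does not operate vehicles for hire → Annual Authorization not required.
6. boards or breeds animals; conducts auctions; offers live music → Kennel Certificate required.
7. does not sell secondhand or consigned goods; conducts auctions; boards or breeds animals → Trade Permit not required.
8. does not operate vehicles for hire; years in business 13 ≥ 6 → Commercial License not required.
9. offers live music; does not operate vehicles for hire → Compliance Permit not required.

Commercial Permit, Kennel Certificate, Kennel Registration, Operating Certificate, Standard Certificate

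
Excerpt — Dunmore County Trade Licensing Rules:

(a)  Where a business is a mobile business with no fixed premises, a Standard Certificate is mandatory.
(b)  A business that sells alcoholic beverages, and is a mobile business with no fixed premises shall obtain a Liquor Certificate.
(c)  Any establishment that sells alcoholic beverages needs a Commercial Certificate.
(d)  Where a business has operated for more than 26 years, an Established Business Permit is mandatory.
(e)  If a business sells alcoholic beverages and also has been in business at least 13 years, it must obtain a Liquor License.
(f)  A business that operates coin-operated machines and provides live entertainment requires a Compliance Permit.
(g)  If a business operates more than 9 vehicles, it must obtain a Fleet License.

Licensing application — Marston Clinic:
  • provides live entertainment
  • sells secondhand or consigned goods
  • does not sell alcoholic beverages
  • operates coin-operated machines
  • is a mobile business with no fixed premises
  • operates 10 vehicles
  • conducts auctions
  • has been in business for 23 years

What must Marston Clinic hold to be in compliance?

(a) is a mobile business with no fixed premises → Standard Certificate required.
(b) does not sell alcoholic beverages; is a mobile business with no fixed premises → Liquor Certificate not required.
(c) does not sell alcoholic beverages → Commercial Certificate not required.
(d) years in business 23 ≤ 26 → Established Business Permit not required.
(e) does not sell alcoholic beverages; years in business 23 ≥ 13 → Liquor License not required.
(f) operates coin-operated machines; provides live entertainment → Compliance Permit required.
(g) vehicles 10 > 9 → Fleet License required.

Compliance Permit, Fleet License, Standard Certificate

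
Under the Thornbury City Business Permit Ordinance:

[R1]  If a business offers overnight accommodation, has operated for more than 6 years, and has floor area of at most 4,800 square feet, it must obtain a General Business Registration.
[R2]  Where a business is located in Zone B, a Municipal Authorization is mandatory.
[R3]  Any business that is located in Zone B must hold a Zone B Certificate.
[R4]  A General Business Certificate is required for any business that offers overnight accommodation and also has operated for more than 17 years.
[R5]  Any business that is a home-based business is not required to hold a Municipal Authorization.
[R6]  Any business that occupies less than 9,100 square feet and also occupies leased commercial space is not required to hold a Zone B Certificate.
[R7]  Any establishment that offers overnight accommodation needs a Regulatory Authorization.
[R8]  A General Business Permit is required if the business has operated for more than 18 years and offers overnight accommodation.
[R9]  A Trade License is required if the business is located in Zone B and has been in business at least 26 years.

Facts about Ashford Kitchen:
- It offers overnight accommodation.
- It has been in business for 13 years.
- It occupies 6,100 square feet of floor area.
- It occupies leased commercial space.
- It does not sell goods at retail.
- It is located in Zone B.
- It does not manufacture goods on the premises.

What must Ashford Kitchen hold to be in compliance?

[R1] offers overnight accommodation; years in business 13 > 6; floor area 6,100 square feet > 4,800 square feet → General Business Registration not required.
[R2] is located in Zone B → Municipal Authorization required.
[R3] is located in Zone B → Zone B Certificate required.
[R4] offers overnight accommodation; years in business 13 ≤ 17 → General Business Certificate not required.
[R5] occupies leased commercial space (not: is a home-based business) → Municipal Authorization exemption does not apply.
[R6] floor area 6,100 square feet < 9,100 square feet; occupies leased commercial space → exempt from Zone B Certificate.
[R7] offers overnight accommodation → Regulatory Authorization required.
[R8] years in business 13 ≤ 18; offers overnight accommodation → General Business Permit not required.
[R9] is located in Zone B; years in business 13 < 26 → Trade License not required.

Municipal Authorization, Regulatory Authorization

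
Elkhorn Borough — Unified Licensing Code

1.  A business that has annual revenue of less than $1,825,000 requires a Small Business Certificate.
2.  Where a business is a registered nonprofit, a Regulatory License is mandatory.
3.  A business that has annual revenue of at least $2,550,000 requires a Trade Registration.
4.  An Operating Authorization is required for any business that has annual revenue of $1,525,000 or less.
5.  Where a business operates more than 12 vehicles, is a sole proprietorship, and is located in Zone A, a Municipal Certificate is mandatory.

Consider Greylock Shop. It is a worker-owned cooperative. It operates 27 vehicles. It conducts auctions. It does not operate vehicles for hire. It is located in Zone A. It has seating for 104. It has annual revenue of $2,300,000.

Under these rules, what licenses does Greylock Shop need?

1. revenue $2,300,000 ≥ $1,825,000 → Small Business Certificate not required.
2. is a worker-owned cooperative (not: is a registered nonprofit) → Regulatory License not required.
3. revenue $2,300,000 < $2,550,000 → Trade Registration not required.
4. revenue $2,300,000 > $1,525,000 → Operating Authorization not required.
5. vehicles 27 > 12; is a worker-owned cooperative (not: is a sole proprietorship); is located in Zone A → Municipal Certificate not required.

None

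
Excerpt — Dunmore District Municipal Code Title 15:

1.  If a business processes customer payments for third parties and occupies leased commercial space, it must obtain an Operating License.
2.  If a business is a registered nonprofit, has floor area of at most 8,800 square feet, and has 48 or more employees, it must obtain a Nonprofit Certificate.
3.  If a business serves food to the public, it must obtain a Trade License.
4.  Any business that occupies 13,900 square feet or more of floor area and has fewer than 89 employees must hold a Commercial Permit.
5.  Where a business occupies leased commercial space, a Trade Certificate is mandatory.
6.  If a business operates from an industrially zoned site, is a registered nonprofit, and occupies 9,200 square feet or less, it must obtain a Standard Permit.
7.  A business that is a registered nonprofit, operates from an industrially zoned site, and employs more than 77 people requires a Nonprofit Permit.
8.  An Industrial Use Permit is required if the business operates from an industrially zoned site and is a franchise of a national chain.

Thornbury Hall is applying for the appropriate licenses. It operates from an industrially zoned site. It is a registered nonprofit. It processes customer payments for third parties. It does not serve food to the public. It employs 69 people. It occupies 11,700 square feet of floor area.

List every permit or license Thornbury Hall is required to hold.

1. processes customer payments for third parties; operates from an industrially zoned site (not: occupies leased commercial space) → Operating License not required.
2. is a registered nonprofit; floor area 11,700 square feet > 8,800 square feet; employees 69 ≥ 48 → Nonprofit Certificate not required.
3. does not serve food to the public → Trade License not required.
4. floor area 11,700 square feet < 13,900 square feet; employees 69 < 89 → Commercial Permit not required.
5. operates from an industrially zoned site (not: occupies leased commercial space) → Trade Certificate not required.
6. operates from an industrially zoned site; is a registered nonprofit; floor area 11,700 square feet > 9,200 square feet → Standard Permit not required.
7. is a registered nonprofit; operates from an industrially zoned site; employees 69 ≤ 77 → Nonprofit Permit not required.
8. operates from an industrially zoned site; is a registered nonprofit (not: is a franchise of a national chain) → Industrial Use Permit not required.

None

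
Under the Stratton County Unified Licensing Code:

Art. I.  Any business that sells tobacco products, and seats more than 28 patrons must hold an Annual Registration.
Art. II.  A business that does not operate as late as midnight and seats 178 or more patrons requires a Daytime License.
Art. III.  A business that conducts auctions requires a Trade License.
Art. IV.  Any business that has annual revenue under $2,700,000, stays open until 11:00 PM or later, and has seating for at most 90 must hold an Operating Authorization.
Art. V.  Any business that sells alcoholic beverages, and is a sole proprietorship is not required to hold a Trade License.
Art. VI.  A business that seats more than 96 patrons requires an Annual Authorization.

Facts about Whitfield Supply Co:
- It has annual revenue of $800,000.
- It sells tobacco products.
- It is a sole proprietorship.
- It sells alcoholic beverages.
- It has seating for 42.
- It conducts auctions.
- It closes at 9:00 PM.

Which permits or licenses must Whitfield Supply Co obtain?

Art. I. sells tobacco products; seating 42 > 28 → Annual Registration required.
Art. II. closes 9:00 PM, at/before midnight; seating 42 < 178 → Daytime License not required.
Art. III. conducts auctions → Trade License required.
Art. IV. revenue $800,000 < $2,700,000; closes 9:00 PM, at/before 11:00 PM; seating 42 ≤ 90 → Operating Authorization not required.
Art. V. sells alcoholic beverages; is a sole proprietorship → exempt from Trade License.
Art. VI. seating 42 ≤ 96 → Annual Authorization not required.

Annual Registration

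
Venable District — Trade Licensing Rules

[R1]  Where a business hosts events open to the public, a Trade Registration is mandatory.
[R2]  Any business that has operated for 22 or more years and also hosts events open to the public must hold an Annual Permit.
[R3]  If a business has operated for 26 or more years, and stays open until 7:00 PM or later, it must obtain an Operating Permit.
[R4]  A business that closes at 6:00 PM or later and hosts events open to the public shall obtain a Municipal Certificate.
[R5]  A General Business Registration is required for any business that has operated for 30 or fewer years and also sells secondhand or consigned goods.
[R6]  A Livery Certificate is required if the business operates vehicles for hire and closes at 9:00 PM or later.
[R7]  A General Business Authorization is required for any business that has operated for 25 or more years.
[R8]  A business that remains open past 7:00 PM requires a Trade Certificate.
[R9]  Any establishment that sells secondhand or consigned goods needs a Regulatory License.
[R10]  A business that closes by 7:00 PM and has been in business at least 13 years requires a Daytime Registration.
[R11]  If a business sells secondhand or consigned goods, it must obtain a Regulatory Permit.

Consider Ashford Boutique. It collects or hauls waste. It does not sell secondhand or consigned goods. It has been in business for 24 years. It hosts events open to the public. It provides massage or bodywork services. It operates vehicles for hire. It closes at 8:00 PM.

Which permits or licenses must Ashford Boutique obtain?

[R1] hosts events open to the public → Trade Registration required.
[R2] years in business 24 ≥ 22; hosts events open to the public → Annual Permit required.
[R3] years in business 24 < 26; closes 8:00 PM, after 7:00 PM → Operating Permit not required.
[R4] closes 8:00 PM, after 6:00 PM; hosts events open to the public → Municipal Certificate required.
[R5] years in business 24 ≤ 30; does not sell secondhand or consigned goods → General Business Registration not required.
[R6] operates vehicles for hire; closes 8:00 PM, at/before 9:00 PM → Livery Certificate not required.
[R7] years in business 24 < 25 → General Business Authorization not required.
[R8] closes 8:00 PM, after 7:00 PM → Trade Certificate required.
[R9] does not sell secondhand or consigned goods → Regulatory License not required.
[R10] closes 8:00 PM, after 7:00 PM; years in business 24 ≥ 13 → Daytime Registration not required.
[R11] does not sell secondhand or consigned goods → Regulatory Permit not required.

Annual Permit, Municipal Certificate, Trade Certificate, Trade Registration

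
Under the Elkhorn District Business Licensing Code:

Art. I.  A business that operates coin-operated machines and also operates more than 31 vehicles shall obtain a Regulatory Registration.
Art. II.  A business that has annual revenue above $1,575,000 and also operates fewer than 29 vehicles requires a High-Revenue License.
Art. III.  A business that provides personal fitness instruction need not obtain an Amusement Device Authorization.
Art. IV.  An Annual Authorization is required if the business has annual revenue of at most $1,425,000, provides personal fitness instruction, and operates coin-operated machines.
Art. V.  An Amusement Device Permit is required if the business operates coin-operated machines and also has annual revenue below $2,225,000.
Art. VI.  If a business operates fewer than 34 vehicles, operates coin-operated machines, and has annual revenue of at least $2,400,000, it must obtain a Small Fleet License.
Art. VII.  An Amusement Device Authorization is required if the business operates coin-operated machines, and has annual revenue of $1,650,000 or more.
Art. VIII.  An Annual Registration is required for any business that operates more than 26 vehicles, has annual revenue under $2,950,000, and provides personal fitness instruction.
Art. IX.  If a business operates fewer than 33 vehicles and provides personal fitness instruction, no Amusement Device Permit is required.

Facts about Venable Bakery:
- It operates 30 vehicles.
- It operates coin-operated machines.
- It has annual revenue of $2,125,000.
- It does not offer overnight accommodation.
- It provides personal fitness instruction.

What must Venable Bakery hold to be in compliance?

Annual Registration

Art. I. operates coin-operated machines; vehicles 30 ≤ 31 → Regulatory Registration not required.
Art. II. revenue $2,125,000 > $1,575,000; vehicles 30 ≥ 29 → High-Revenue License not required.
Art. III. provides personal fitness instruction → exempt from Amusement Device Authorization.
Art. IV. revenue $2,125,000 > $1,425,000; provides personal fitness instruction; operates coin-operated machines → Annual Authorization not required.
Art. V. operates coin-operated machines; revenue $2,125,000 < $2,225,000 → Amusement Device Permit required.
Art. VI. vehicles 30 < 34; operates coin-operated machines; revenue $2,125,000 < $2,400,000 → Small Fleet License not required.
Art. VII. operates coin-operated machines; revenue $2,125,000 ≥ $1,650,000 → Amusement Device Authorization required.
Art. VIII. vehicles 30 > 26; revenue $2,125,000 < $2,950,000; provides personal fitness instruction → Annual Registration required.
Art. IX. vehicles 30 < 33; provides personal fitness instruction → exempt from Amusement Device Permit.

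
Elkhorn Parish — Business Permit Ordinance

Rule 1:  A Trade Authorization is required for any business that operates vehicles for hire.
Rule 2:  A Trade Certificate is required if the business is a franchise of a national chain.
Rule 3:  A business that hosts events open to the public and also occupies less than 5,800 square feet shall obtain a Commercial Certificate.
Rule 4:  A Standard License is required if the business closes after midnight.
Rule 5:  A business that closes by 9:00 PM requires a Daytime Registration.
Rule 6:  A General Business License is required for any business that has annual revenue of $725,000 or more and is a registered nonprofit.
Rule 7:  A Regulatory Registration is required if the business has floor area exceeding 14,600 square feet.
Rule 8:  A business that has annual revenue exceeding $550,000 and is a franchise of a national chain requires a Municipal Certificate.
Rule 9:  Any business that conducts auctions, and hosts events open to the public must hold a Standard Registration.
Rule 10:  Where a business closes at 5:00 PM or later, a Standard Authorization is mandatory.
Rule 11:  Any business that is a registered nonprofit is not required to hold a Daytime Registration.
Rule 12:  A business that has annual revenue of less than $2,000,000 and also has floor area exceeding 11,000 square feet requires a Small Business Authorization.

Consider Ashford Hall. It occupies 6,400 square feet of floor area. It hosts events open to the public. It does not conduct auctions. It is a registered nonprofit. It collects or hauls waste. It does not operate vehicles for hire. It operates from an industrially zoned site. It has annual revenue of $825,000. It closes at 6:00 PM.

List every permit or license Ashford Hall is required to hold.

General Business License, Standard Authorization

Rule 1: does not operate vehicles for hire → Trade Authorization not required.
Rule 2: is a registered nonprofit (not: is a franchise of a national chain) → Trade Certificate not required.
Rule 3: hosts events open to the public; floor area 6,400 square feet ≥ 5,800 square feet → Commercial Certificate not required.
Rule 4: closes 6:00 PM, at/before midnight → Standard License not required.
Rule 5: closes 6:00 PM, at/before 9:00 PM → Daytime Registration required.
Rule 6: revenue $825,000 ≥ $725,000; is a registered nonprofit → General Business License required.
Rule 7: floor area 6,400 square feet ≤ 14,600 square feet → Regulatory Registration not required.
Rule 8: revenue $825,000 > $550,000; is a registered nonprofit (not: is a franchise of a national chain) → Municipal Certificate not required.
Rule 9: does not conduct auctions; hosts events open to the public → Standard Registration not required.
Rule 10: closes 6:00 PM, after 5:00 PM → Standard Authorization required.
Rule 11: is a registered nonprofit → exempt from Daytime Registration.
Rule 12: revenue $825,000 < $2,000,000; floor area 6,400 square feet ≤ 11,000 square feet → Small Business Authorization not required.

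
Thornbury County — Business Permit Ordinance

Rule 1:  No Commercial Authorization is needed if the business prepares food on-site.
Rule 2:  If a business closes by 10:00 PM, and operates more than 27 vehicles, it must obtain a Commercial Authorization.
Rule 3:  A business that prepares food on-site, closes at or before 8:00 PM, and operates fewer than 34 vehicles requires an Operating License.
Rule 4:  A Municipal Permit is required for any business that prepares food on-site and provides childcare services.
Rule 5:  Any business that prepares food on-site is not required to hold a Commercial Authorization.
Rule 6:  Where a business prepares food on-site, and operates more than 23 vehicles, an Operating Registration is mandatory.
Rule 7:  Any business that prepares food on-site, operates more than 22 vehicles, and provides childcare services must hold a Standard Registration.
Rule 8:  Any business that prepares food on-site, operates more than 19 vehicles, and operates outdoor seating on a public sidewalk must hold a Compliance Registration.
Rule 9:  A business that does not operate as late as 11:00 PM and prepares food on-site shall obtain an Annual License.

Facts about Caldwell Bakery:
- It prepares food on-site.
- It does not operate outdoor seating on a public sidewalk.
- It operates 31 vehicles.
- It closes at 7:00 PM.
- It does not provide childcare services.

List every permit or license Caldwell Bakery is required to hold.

Rule 1: prepares food on-site → exempt from Commercial Authorization.
Rule 2: closes 7:00 PM, at/before 10:00 PM; vehicles 31 > 27 → Commercial Authorization required.
Rule 3: prepares food on-site; closes 7:00 PM, at/before 8:00 PM; vehicles 31 < 34 → Operating License required.
Rule 4: prepares food on-site; does not provide childcare services → Municipal Permit not required.
Rule 5: prepares food on-site → exempt from Commercial Authorization.
Rule 6: prepares food on-site; vehicles 31 > 23 → Operating Registration required.
Rule 7: prepares food on-site; vehicles 31 > 22; does not provide childcare services → Standard Registration not required.
Rule 8: prepares food on-site; vehicles 31 > 19; does not operate outdoor seating on a public sidewalk → Compliance Registration not required.
Rule 9: closes 7:00 PM, at/before 11:00 PM; prepares food on-site → Annual License required.

Annual License, Operating License, Operating Registration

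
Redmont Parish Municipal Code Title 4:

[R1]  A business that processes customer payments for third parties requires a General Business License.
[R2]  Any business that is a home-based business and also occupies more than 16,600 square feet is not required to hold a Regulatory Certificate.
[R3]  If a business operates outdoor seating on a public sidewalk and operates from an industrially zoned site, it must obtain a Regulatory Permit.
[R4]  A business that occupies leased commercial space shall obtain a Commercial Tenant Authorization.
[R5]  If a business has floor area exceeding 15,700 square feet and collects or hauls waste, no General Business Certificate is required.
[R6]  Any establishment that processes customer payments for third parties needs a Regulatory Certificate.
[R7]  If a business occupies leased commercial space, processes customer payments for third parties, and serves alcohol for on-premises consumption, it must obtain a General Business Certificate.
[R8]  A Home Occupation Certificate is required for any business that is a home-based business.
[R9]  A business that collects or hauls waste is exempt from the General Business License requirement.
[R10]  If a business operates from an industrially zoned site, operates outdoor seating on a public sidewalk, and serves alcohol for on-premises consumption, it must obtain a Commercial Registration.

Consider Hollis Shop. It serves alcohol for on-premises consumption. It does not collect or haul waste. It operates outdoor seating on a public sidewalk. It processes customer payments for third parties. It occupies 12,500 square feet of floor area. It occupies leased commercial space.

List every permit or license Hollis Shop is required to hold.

Commercial Tenant Authorization, General Business Certificate, General Business License, Regulatory Certificate

[R1] processes customer payments for third parties → General Business License required.
[R2] occupies leased commercial space (not: is a home-based business); floor area 12,500 square feet ≤ 16,600 square feet → Regulatory Certificate exemption does not apply.
[R3] operates outdoor seating on a public sidewalk; occupies leased commercial space (not: operates from an industrially zoned site) → Regulatory Permit not required.
[R4] occupies leased commercial space → Commercial Tenant Authorization required.
[R5] floor area 12,500 square feet ≤ 15,700 square feet; does not collect or haul waste → General Business Certificate exemption does not apply.
[R6] processes customer payments for third parties → Regulatory Certificate required.
[R7] occupies leased commercial space; processes customer payments for third parties; serves alcohol for on-premises consumption → General Business Certificate required.
[R8] occupies leased commercial space (not: is a home-based business) → Home Occupation Certificate not required.
[R9] does not collect or haul waste → General Business License exemption does not apply.
[R10] occupies leased commercial space (not: operates from an industrially zoned site); operates outdoor seating on a public sidewalk; serves alcohol for on-premises consumption → Commercial Registration not required.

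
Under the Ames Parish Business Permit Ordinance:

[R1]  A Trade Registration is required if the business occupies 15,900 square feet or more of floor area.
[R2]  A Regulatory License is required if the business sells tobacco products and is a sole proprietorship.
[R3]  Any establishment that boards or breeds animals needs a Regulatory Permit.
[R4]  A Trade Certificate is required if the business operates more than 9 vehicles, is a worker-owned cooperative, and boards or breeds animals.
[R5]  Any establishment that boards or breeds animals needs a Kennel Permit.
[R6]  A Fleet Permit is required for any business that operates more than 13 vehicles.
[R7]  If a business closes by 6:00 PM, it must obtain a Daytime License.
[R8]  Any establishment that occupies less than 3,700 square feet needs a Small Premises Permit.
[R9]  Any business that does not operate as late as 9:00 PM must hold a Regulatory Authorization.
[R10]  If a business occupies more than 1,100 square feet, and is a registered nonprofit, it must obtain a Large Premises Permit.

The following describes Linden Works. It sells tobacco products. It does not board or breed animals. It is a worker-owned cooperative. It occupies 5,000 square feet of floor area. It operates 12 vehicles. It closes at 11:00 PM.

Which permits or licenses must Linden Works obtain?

None

[R1] floor area 5,000 square feet < 15,900 square feet → Trade Registration not required.
[R2] sells tobacco products; is a worker-owned cooperative (not: is a sole proprietorship) → Regulatory License not required.
[R3] does not board or breed animals → Regulatory Permit not required.
[R4] vehicles 12 > 9; is a worker-owned cooperative; does not board or breed animals → Trade Certificate not required.
[R5] does not board or breed animals → Kennel Permit not required.
[R6] vehicles 12 ≤ 13 → Fleet Permit not required.
[R7] closes 11:00 PM, after 6:00 PM → Daytime License not required.
[R8] floor area 5,000 square feet ≥ 3,700 square feet → Small Premises Permit not required.
[R9] closes 11:00 PM, after 9:00 PM → Regulatory Authorization not required.
[R10] floor area 5,000 square feet > 1,100 square feet; is a worker-owned cooperative (not: is a registered nonprofit) → Large Premises Permit not required.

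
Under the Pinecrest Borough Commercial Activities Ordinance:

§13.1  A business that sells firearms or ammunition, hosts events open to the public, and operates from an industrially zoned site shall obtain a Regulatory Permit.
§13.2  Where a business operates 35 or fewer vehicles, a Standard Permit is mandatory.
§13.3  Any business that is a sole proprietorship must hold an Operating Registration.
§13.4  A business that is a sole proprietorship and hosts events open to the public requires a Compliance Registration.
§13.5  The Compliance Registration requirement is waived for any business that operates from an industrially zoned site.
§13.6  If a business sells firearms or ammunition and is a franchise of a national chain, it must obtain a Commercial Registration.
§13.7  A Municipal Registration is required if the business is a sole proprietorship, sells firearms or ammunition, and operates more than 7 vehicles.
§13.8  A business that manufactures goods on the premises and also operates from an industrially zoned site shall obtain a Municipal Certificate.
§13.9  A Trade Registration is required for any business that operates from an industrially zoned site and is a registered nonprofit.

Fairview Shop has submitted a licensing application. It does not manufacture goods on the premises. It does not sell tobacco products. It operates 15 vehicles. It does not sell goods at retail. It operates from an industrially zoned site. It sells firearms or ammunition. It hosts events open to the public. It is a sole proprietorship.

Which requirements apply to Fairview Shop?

§13.1 sells firearms or ammunition; hosts events open to the public; operates from an industrially zoned site → Regulatory Permit required.
§13.2 vehicles 15 ≤ 35 → Standard Permit required.
§13.3 is a sole proprietorship → Operating Registration required.
§13.4 is a sole proprietorship; hosts events open to the public → Compliance Registration required.
§13.5 operates from an industrially zoned site → exempt from Compliance Registration.
§13.6 sells firearms or ammunition; is a sole proprietorship (not: is a franchise of a national chain) → Commercial Registration not required.
§13.7 is a sole proprietorship; sells firearms or ammunition; vehicles 15 > 7 → Municipal Registration required.
§13.8 does not manufacture goods on the premises; operates from an industrially zoned site → Municipal Certificate not required.
§13.9 operates from an industrially zoned site; is a sole proprietorship (not: is a registered nonprofit) → Trade Registration not required.

Municipal Registration, Operating Registration, Regulatory Permit, Standard Permit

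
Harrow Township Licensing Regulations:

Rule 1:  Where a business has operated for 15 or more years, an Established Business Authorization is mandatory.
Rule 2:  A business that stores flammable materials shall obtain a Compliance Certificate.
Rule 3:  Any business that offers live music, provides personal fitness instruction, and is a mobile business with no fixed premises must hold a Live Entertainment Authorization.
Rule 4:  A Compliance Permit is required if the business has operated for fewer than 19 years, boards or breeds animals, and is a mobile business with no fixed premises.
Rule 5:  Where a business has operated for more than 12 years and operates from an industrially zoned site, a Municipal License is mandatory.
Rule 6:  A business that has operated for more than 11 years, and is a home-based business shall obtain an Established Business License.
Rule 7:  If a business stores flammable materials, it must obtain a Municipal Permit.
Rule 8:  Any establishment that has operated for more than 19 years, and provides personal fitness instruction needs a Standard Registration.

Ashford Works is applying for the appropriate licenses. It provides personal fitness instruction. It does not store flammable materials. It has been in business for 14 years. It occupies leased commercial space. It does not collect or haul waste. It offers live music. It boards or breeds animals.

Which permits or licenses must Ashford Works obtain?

Rule 1: years in business 14 < 15 → Established Business Authorization not required.
Rule 2: does not store flammable materials → Compliance Certificate not required.
Rule 3: offers live music; provides personal fitness instruction; occupies leased commercial space (not: is a mobile business with no fixed premises) → Live Entertainment Authorization not required.
Rule 4: years in business 14 < 19; boards or breeds animals; occupies leased commercial space (not: is a mobile business with no fixed premises) → Compliance Permit not required.
Rule 5: years in business 14 > 12; occupies leased commercial space (not: operates from an industrially zoned site) → Municipal License not required.
Rule 6: years in business 14 > 11; occupies leased commercial space (not: is a home-based business) → Established Business License not required.
Rule 7: does not store flammable materials → Municipal Permit not required.
Rule 8: years in business 14 ≤ 19; provides personal fitness instruction → Standard Registration not required.

None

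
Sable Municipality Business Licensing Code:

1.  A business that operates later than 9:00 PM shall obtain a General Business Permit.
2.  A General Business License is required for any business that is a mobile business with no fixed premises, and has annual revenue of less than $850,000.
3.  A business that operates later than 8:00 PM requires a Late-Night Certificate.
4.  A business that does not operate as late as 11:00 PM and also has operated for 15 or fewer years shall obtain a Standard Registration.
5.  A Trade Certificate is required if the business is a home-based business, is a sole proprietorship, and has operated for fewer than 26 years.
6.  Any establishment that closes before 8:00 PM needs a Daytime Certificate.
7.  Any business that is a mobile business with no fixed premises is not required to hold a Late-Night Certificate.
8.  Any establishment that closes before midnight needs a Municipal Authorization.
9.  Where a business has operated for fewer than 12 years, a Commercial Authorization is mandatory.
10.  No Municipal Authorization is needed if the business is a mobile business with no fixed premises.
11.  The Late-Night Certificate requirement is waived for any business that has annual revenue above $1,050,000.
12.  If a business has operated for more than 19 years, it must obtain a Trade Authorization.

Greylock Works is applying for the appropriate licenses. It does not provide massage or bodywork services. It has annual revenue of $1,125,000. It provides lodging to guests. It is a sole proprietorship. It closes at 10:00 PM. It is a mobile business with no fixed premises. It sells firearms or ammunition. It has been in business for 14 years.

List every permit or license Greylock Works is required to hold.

1. closes 10:00 PM, after 9:00 PM → General Business Permit required.
2. is a mobile business with no fixed premises; revenue $1,125,000 ≥ $850,000 → General Business License not required.
3. closes 10:00 PM, after 8:00 PM → Late-Night Certificate required.
4. closes 10:00 PM, at/before 11:00 PM; years in business 14 ≤ 15 → Standard Registration required.
5. is a mobile business with no fixed premises (not: is a home-based business); is a sole proprietorship; years in business 14 < 26 → Trade Certificate not required.
6. closes 10:00 PM, after 8:00 PM → Daytime Certificate not required.
7. is a mobile business with no fixed premises → exempt from Late-Night Certificate.
8. closes 10:00 PM, at/before midnight → Municipal Authorization required.
9. years in business 14 ≥ 12 → Commercial Authorization not required.
10. is a mobile business with no fixed premises → exempt from Municipal Authorization.
11. revenue $1,125,000 > $1,050,000 → exempt from Late-Night Certificate.
12. years in business 14 ≤ 19 → Trade Authorization not required.

General Business Permit, Standard Registration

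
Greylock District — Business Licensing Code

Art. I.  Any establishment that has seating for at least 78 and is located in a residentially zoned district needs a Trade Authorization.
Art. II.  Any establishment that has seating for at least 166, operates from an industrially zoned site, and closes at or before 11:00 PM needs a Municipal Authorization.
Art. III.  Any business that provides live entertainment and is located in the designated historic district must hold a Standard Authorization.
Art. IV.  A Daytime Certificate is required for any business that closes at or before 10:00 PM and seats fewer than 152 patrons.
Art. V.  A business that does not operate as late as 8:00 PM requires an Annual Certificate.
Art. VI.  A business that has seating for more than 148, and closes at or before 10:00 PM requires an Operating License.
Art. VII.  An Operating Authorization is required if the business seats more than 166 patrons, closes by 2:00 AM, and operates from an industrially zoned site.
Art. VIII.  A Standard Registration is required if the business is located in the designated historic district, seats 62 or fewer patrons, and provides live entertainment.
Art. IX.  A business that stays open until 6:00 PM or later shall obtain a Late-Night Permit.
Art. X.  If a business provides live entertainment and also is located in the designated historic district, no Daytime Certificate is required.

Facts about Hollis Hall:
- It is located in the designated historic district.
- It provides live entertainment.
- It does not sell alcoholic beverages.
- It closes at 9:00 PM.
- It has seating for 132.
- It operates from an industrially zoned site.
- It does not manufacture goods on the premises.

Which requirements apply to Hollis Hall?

Late-Night Permit, Standard Authorization

Art. I. seating 132 ≥ 78; is located in the designated historic district (not: is located in a residentially zoned district) → Trade Authorization not required.
Art. II. seating 132 < 166; operates from an industrially zoned site; closes 9:00 PM, at/before 11:00 PM → Municipal Authorization not required.
Art. III. provides live entertainment; is located in the designated historic district → Standard Authorization required.
Art. IV. closes 9:00 PM, at/before 10:00 PM; seating 132 < 152 → Daytime Certificate required.
Art. V. closes 9:00 PM, after 8:00 PM → Annual Certificate not required.
Art. VI. seating 132 ≤ 148; closes 9:00 PM, at/before 10:00 PM → Operating License not required.
Art. VII. seating 132 ≤ 166; closes 9:00 PM, at/before 2:00 AM; operates from an industrially zoned site → Operating Authorization not required.
Art. VIII. is located in the designated historic district; seating 132 > 62; provides live entertainment → Standard Registration not required.
Art. IX. closes 9:00 PM, after 6:00 PM → Late-Night Permit required.
Art. X. provides live entertainment; is located in the designated historic district → exempt from Daytime Certificate.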